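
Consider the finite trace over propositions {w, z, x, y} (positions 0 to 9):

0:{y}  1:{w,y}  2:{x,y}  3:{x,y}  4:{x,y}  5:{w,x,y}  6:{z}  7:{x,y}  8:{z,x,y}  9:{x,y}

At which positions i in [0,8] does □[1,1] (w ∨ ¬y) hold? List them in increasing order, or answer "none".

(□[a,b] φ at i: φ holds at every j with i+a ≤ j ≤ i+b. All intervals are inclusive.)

0, 4, 5

Evaluate at each i in [0,8]:
  i=0: ✓ (all of [1,1])
  i=1: ✗ (fails at j=2)
  i=2: ✗ (fails at j=3)
  i=3: ✗ (fails at j=4)
  i=4: ✓ (all of [5,5])
  i=5: ✓ (all of [6,6])
  i=6: ✗ (fails at j=7)
  i=7: ✗ (fails at j=8)
  i=8: ✗ (fails at j=9)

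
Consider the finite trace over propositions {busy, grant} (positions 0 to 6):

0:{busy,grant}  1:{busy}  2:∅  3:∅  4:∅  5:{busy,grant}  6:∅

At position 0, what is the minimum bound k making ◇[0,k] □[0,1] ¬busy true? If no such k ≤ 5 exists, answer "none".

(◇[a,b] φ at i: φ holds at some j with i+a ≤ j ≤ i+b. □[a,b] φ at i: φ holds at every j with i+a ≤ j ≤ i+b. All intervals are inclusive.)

2

Scan j = 0,1,… for □[0,1] ¬busy:
  j=0: fails
  j=1: fails
  j=2: holds
First hit at j=2, so smallest k = 2-0 = 2.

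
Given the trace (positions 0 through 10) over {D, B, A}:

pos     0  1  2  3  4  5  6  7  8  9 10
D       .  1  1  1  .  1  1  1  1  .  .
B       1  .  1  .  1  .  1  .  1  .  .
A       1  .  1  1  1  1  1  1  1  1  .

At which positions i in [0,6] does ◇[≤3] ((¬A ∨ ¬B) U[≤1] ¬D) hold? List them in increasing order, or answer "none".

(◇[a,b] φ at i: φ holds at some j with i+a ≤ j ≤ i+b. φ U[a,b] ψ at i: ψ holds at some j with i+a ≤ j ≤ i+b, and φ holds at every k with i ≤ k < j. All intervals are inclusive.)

0, 1, 2, 3, 4, 6

Evaluate at each i in [0,6]:
  i=0: ✓ (witness j=0)
  i=1: ✓ (witness j=3)
  i=2: ✓ (witness j=3)
  i=3: ✓ (witness j=3)
  i=4: ✓ (witness j=4)
  i=5: ✗ (none in [5,8])
  i=6: ✓ (witness j=9)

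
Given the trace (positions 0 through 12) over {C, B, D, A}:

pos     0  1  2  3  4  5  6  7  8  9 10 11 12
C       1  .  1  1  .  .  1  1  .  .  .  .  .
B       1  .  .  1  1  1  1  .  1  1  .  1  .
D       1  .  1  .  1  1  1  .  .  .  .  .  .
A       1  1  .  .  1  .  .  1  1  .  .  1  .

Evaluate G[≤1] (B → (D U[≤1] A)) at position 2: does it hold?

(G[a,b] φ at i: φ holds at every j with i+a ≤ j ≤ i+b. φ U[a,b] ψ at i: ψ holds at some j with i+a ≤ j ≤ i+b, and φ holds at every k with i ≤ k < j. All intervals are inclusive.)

Check (B → (D U[≤1] A)) at every j in [2,3]:
  j=2: antecedent false → ✓
  j=3: antecedent true; consequent fails → ✗
Fails at j=3 → formula fails.

False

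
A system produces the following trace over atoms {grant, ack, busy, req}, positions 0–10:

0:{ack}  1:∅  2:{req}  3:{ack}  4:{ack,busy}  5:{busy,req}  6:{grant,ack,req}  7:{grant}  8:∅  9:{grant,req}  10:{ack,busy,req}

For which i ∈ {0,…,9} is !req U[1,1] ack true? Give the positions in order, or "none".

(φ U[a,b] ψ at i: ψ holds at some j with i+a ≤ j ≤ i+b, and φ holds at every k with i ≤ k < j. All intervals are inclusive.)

3

Evaluate at each i in [0,9]:
  i=0: ✗ (no rhs in [1,1])
  i=1: ✗ (no rhs in [2,2])
  i=2: ✗ (lhs fails at k=2 before rhs at j=3)
  i=3: ✓ (rhs at j=4; lhs holds on [3,3])
  i=4: ✗ (no rhs in [5,5])
  i=5: ✗ (lhs fails at k=5 before rhs at j=6)
  i=6: ✗ (no rhs in [7,7])
  i=7: ✗ (no rhs in [8,8])
  i=8: ✗ (no rhs in [9,9])
  i=9: ✗ (lhs fails at k=9 before rhs at j=10)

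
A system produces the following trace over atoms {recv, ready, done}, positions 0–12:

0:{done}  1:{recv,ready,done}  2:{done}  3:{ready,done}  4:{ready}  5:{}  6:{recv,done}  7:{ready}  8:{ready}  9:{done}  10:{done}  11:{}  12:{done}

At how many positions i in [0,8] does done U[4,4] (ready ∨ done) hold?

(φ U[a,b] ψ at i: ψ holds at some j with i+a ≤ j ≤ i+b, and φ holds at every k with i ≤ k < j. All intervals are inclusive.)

1

Evaluate at each i in [0,8]:
  i=0: ✓ (rhs at j=4; lhs holds on [0,3])
  i=1: ✗ (no rhs in [5,5])
  i=2: ✗ (lhs fails at k=4 before rhs at j=6)
  i=3: ✗ (lhs fails at k=4 before rhs at j=7)
  i=4: ✗ (lhs fails at k=4 before rhs at j=8)
  i=5: ✗ (lhs fails at k=5 before rhs at j=9)
  i=6: ✗ (lhs fails at k=7 before rhs at j=10)
  i=7: ✗ (no rhs in [11,11])
  i=8: ✗ (lhs fails at k=8 before rhs at j=12)
Positions where it holds: {0} → 1.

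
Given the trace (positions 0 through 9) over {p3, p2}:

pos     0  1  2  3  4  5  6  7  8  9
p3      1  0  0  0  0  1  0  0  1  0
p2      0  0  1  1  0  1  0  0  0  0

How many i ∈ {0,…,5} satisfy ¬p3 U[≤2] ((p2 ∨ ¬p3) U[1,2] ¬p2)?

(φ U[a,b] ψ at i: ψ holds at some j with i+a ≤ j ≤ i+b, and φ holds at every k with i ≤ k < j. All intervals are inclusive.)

5

Evaluate at each i in [0,5]:
  i=0: ✗ (lhs fails at k=0 before rhs at j=2)
  i=1: ✓ (rhs at j=2; lhs holds on [1,1])
  i=2: ✓ (rhs at j=2)
  i=3: ✓ (rhs at j=3)
  i=4: ✓ (rhs at j=4)
  i=5: ✓ (rhs at j=5)
Positions where it holds: {1, 2, 3, 4, 5} → 5.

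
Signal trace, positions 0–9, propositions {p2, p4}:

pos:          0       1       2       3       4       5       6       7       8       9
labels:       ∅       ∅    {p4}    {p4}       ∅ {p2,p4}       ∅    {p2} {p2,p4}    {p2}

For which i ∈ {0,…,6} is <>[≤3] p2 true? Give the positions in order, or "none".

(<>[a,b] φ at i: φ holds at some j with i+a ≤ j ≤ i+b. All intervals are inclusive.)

2, 3, 4, 5, 6

Evaluate at each i in [0,6]:
  i=0: ✗ (none in [0,3])
  i=1: ✗ (none in [1,4])
  i=2: ✓ (witness j=5)
  i=3: ✓ (witness j=5)
  i=4: ✓ (witness j=5)
  i=5: ✓ (witness j=5)
  i=6: ✓ (witness j=7)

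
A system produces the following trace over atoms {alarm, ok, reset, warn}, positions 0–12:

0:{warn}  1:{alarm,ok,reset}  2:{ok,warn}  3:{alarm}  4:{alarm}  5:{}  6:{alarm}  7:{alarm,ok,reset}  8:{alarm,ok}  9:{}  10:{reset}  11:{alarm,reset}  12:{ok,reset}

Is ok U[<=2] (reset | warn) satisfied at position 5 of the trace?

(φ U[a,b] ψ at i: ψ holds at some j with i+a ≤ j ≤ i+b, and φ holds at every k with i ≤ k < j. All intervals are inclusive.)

False

Need some j in [5,7] with (reset | warn), and ok at every k in [5,j-1].
  j=5: (reset | warn) false.
  j=6: (reset | warn) false.
  j=7: (reset | warn) holds, but ok fails at k=5 → not this j.
No j in the window works → until fails.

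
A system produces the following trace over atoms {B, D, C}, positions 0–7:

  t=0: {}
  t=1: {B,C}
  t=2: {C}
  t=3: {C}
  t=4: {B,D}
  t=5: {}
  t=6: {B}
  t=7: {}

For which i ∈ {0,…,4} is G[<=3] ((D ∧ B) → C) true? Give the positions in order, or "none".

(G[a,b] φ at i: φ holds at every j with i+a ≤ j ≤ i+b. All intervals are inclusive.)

0

Evaluate at each i in [0,4]:
  i=0: ✓ (all of [0,3])
  i=1: ✗ (fails at j=4)
  i=2: ✗ (fails at j=4)
  i=3: ✗ (fails at j=4)
  i=4: ✗ (fails at j=4)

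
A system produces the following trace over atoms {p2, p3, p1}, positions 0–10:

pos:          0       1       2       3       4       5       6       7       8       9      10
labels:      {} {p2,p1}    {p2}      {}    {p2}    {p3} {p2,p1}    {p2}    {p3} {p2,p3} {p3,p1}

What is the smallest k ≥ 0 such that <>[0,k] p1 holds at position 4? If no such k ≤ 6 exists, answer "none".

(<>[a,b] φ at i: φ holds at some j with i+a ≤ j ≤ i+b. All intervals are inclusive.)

2

Scan j = 4,5,… for p1:
  j=4: fails
  j=5: fails
  j=6: holds
First hit at j=6, so smallest k = 6-4 = 2.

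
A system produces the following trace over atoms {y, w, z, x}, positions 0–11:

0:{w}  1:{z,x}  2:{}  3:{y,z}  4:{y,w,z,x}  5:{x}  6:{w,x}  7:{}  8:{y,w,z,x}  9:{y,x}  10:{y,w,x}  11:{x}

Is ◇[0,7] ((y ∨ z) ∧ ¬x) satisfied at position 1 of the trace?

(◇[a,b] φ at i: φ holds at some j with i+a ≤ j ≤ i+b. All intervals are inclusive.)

Check ((y ∨ z) ∧ ¬x) at each j in [1,8]:
  j=1: false
  j=2: false
  j=3: true
  j=4: false
  j=5: false
  j=6: false
  j=7: false
  j=8: false
Found at j=3 → formula holds.

True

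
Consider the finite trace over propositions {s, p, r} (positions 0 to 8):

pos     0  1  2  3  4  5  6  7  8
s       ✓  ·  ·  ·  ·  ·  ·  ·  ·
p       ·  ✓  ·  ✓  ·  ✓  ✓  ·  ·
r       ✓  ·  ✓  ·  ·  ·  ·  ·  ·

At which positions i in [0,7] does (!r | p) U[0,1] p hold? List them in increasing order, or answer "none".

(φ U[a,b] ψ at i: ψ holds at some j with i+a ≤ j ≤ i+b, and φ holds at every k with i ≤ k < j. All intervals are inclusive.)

1, 3, 4, 5, 6

Evaluate at each i in [0,7]:
  i=0: ✗ (lhs fails at k=0 before rhs at j=1)
  i=1: ✓ (rhs at j=1)
  i=2: ✗ (lhs fails at k=2 before rhs at j=3)
  i=3: ✓ (rhs at j=3)
  i=4: ✓ (rhs at j=5; lhs holds on [4,4])
  i=5: ✓ (rhs at j=5)
  i=6: ✓ (rhs at j=6)
  i=7: ✗ (no rhs in [7,8])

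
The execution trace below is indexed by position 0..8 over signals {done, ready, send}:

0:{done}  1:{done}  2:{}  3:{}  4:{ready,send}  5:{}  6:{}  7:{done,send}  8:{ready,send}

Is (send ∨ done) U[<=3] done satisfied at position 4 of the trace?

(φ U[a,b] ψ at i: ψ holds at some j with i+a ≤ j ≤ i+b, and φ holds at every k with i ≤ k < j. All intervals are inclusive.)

Need some j in [4,7] with done, and (send ∨ done) at every k in [4,j-1].
  j=4: done false.
  j=5: done false.
  j=6: done false.
  j=7: done holds, but (send ∨ done) fails at k=5 → not this j.
No j in the window works → until fails.

No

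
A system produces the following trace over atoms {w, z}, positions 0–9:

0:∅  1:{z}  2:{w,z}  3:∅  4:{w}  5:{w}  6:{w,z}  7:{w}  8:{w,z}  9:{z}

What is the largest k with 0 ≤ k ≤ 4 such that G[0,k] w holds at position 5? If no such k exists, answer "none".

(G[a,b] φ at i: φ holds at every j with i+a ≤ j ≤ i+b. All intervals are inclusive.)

w must hold from j=5 onward; find where it first fails.
  j=5: holds
  j=6: holds
  j=7: holds
  j=8: holds
  j=9: fails
Holds on [5,8], so largest k = 3.

3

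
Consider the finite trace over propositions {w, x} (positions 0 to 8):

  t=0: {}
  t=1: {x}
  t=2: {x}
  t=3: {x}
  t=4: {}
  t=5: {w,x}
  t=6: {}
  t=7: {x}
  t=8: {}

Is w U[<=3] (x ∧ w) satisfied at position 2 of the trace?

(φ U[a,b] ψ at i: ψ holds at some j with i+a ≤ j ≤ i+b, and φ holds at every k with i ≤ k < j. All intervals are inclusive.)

Does not hold

Need some j in [2,5] with (x ∧ w), and w at every k in [2,j-1].
  j=2: (x ∧ w) false.
  j=3: (x ∧ w) false.
  j=4: (x ∧ w) false.
  j=5: (x ∧ w) holds, but w fails at k=2 → not this j.
No j in the window works → until fails.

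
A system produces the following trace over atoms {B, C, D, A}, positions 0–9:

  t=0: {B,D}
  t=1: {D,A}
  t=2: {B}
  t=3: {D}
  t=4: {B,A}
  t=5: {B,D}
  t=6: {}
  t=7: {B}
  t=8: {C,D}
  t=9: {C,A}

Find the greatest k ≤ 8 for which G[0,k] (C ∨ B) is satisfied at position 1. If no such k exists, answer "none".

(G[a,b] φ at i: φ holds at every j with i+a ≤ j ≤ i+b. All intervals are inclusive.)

none

(C ∨ B) must hold from j=1 onward; find where it first fails.
  j=1: fails → no k works.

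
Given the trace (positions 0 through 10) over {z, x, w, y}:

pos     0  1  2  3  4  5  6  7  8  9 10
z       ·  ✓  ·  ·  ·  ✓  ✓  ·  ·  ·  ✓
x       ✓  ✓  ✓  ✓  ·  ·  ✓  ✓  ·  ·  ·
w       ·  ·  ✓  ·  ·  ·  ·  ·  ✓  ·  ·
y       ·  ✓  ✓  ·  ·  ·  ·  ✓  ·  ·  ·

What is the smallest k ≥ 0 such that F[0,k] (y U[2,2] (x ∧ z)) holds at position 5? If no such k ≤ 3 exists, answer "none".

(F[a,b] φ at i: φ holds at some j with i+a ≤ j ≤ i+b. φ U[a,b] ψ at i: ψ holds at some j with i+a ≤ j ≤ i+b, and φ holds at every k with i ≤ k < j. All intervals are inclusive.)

none

Scan j = 5,6,… for (y U[2,2] (x ∧ z)):
  j=5: fails
  j=6: fails
  j=7: fails
  j=8: fails
No j in [5,8] satisfies it → none.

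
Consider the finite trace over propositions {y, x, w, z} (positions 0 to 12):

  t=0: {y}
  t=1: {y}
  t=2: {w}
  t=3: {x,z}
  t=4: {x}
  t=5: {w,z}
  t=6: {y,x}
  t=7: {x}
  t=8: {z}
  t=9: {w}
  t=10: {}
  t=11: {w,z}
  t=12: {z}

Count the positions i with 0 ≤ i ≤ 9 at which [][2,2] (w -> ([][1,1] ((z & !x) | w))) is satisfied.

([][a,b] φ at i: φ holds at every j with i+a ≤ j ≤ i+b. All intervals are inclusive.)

Evaluate at each i in [0,9]:
  i=0: ✗ (fails at j=2)
  i=1: ✓ (all of [3,3])
  i=2: ✓ (all of [4,4])
  i=3: ✗ (fails at j=5)
  i=4: ✓ (all of [6,6])
  i=5: ✓ (all of [7,7])
  i=6: ✓ (all of [8,8])
  i=7: ✗ (fails at j=9)
  i=8: ✓ (all of [10,10])
  i=9: ✓ (all of [11,11])
Positions where it holds: {1, 2, 4, 5, 6, 8, 9} → 7.

7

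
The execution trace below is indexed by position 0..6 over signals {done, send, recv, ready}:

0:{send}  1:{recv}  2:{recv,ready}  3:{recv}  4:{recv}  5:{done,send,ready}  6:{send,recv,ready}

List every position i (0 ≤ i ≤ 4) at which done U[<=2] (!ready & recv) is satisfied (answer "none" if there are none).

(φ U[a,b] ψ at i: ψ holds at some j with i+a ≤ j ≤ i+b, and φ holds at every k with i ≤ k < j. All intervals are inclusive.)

Evaluate at each i in [0,4]:
  i=0: ✗ (lhs fails at k=0 before rhs at j=1)
  i=1: ✓ (rhs at j=1)
  i=2: ✗ (lhs fails at k=2 before rhs at j=3)
  i=3: ✓ (rhs at j=3)
  i=4: ✓ (rhs at j=4)

1, 3, 4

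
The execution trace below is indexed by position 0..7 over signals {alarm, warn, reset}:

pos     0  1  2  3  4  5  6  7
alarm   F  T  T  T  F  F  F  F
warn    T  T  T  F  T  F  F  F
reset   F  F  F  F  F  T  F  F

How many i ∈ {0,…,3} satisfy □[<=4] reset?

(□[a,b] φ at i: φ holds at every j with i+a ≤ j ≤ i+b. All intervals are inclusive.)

0

Evaluate at each i in [0,3]:
  i=0: ✗ (fails at j=0)
  i=1: ✗ (fails at j=1)
  i=2: ✗ (fails at j=2)
  i=3: ✗ (fails at j=3)
Positions where it holds: {} → 0.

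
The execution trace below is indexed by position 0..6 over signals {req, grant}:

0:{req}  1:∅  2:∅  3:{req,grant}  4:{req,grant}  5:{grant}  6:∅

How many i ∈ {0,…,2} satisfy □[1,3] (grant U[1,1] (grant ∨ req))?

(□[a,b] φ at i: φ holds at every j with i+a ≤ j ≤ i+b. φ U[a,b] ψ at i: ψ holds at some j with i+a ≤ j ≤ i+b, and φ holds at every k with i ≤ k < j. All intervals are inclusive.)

Evaluate at each i in [0,2]:
  i=0: ✗ (fails at j=1)
  i=1: ✗ (fails at j=2)
  i=2: ✗ (fails at j=5)
Positions where it holds: {} → 0.

0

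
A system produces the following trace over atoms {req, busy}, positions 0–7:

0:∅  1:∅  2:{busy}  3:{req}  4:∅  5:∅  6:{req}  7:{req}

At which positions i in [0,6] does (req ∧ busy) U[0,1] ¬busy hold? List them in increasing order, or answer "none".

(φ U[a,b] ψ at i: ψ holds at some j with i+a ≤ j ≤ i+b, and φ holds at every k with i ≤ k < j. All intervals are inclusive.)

Evaluate at each i in [0,6]:
  i=0: ✓ (rhs at j=0)
  i=1: ✓ (rhs at j=1)
  i=2: ✗ (lhs fails at k=2 before rhs at j=3)
  i=3: ✓ (rhs at j=3)
  i=4: ✓ (rhs at j=4)
  i=5: ✓ (rhs at j=5)
  i=6: ✓ (rhs at j=6)

0, 1, 3, 4, 5, 6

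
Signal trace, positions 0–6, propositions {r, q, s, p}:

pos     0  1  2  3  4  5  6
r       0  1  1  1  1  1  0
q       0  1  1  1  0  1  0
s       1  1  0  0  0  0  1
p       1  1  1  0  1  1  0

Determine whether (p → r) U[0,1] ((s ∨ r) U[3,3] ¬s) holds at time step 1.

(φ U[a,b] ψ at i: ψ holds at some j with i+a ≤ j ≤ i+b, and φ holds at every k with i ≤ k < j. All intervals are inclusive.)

Need some j in [1,2] with ((s ∨ r) U[3,3] ¬s), and (p → r) at every k in [1,j-1].
  j=1: ((s ∨ r) U[3,3] ¬s) holds; no prefix to check → satisfied.

True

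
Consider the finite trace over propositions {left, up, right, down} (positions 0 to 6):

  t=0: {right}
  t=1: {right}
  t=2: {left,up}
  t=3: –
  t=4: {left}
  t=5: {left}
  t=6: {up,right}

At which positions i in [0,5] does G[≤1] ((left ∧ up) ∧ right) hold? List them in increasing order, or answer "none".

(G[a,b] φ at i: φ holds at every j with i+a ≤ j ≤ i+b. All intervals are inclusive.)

Evaluate at each i in [0,5]:
  i=0: ✗ (fails at j=0)
  i=1: ✗ (fails at j=1)
  i=2: ✗ (fails at j=2)
  i=3: ✗ (fails at j=3)
  i=4: ✗ (fails at j=4)
  i=5: ✗ (fails at j=5)

none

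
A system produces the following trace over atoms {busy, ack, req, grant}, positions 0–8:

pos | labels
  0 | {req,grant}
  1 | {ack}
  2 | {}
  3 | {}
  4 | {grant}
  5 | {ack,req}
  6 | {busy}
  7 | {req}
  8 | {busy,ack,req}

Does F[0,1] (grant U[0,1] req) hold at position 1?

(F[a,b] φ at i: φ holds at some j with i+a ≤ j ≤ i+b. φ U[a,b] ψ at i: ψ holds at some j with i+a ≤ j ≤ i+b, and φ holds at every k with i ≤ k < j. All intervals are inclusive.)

Check (grant U[0,1] req) at each j in [1,2]:
  j=1: fails
  j=2: fails
No position in the window satisfies it → formula fails.

Does not hold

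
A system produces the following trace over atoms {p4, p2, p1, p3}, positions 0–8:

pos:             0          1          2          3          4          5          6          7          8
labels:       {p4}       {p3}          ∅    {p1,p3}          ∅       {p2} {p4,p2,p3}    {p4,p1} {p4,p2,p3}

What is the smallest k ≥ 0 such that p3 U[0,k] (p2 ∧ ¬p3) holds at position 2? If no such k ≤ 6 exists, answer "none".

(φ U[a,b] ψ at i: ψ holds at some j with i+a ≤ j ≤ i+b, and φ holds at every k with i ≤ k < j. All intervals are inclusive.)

Need earliest j ≥ 2 with (p2 ∧ ¬p3), and p3 at every k in [2,j-1].
  j=2: rhs fails.
  j=3: rhs fails.
  j=4: rhs fails.
  j=5: rhs holds but lhs fails at k=2.
  j=6: rhs fails.
  j=7: rhs fails.
  j=8: rhs fails.
No witness within the range → none.

none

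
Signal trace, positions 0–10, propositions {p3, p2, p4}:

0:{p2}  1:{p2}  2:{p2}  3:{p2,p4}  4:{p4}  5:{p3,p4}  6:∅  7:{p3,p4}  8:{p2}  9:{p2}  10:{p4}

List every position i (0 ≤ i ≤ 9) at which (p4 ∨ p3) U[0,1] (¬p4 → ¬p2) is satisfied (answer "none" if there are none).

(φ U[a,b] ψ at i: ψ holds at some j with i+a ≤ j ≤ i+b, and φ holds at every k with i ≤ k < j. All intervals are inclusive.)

Evaluate at each i in [0,9]:
  i=0: ✗ (no rhs in [0,1])
  i=1: ✗ (no rhs in [1,2])
  i=2: ✗ (lhs fails at k=2 before rhs at j=3)
  i=3: ✓ (rhs at j=3)
  i=4: ✓ (rhs at j=4)
  i=5: ✓ (rhs at j=5)
  i=6: ✓ (rhs at j=6)
  i=7: ✓ (rhs at j=7)
  i=8: ✗ (no rhs in [8,9])
  i=9: ✗ (lhs fails at k=9 before rhs at j=10)

3, 4, 5, 6, 7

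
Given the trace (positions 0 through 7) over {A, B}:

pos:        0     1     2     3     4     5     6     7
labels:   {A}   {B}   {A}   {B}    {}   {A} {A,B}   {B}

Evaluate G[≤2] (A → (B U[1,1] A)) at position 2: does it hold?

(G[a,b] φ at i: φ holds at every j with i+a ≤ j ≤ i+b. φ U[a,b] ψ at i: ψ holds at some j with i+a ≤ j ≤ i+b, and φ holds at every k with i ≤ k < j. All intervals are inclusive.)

Check (A → (B U[1,1] A)) at every j in [2,4]:
  j=2: antecedent true; consequent fails → ✗
  j=3: antecedent false → ✓
  j=4: antecedent false → ✓
Fails at j=2 → formula fails.

No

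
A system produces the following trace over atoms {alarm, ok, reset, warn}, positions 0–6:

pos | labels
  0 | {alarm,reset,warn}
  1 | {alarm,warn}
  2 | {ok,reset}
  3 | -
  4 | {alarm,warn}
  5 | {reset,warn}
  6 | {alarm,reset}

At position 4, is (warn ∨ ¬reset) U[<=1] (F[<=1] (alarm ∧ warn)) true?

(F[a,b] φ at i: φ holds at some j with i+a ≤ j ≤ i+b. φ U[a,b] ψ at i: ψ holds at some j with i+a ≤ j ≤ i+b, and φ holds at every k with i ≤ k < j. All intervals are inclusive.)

Holds

Need some j in [4,5] with F[<=1] (alarm ∧ warn), and (warn ∨ ¬reset) at every k in [4,j-1].
  j=4: F[<=1] (alarm ∧ warn) holds; no prefix to check → satisfied.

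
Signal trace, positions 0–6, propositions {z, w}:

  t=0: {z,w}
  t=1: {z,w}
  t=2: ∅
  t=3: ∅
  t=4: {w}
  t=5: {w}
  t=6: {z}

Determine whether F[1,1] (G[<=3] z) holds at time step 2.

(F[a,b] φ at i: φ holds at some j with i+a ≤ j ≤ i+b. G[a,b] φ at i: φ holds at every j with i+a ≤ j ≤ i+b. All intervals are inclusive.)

False

Check G[<=3] z at each j in [3,3]:
  j=3: fails at 3
No position in the window satisfies it → formula fails.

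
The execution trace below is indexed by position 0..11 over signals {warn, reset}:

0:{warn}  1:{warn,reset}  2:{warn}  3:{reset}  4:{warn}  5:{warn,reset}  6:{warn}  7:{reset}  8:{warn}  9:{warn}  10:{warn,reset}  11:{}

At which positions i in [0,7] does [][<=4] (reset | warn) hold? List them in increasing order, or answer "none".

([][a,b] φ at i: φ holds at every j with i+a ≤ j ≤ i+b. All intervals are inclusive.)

Evaluate at each i in [0,7]:
  i=0: ✓ (all of [0,4])
  i=1: ✓ (all of [1,5])
  i=2: ✓ (all of [2,6])
  i=3: ✓ (all of [3,7])
  i=4: ✓ (all of [4,8])
  i=5: ✓ (all of [5,9])
  i=6: ✓ (all of [6,10])
  i=7: ✗ (fails at j=11)

0, 1, 2, 3, 4, 5, 6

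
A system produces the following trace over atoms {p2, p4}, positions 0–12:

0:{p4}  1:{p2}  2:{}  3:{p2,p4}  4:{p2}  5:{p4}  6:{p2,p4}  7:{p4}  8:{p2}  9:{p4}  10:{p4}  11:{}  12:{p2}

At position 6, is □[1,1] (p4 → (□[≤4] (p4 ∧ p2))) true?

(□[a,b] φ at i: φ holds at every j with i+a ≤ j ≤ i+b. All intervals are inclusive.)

Check (p4 → (□[≤4] (p4 ∧ p2))) at every j in [7,7]:
  j=7: antecedent true; consequent fails at 7 → ✗
Fails at j=7 → formula fails.

Does not hold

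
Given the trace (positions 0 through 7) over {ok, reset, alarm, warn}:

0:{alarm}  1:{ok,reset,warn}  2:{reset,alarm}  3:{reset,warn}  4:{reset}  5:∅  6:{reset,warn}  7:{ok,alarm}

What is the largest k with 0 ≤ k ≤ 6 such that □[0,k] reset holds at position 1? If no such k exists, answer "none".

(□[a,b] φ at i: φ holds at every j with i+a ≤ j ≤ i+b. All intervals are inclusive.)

reset must hold from j=1 onward; find where it first fails.
  j=1: holds
  j=2: holds
  j=3: holds
  j=4: holds
  j=5: fails
Holds on [1,4], so largest k = 3.

3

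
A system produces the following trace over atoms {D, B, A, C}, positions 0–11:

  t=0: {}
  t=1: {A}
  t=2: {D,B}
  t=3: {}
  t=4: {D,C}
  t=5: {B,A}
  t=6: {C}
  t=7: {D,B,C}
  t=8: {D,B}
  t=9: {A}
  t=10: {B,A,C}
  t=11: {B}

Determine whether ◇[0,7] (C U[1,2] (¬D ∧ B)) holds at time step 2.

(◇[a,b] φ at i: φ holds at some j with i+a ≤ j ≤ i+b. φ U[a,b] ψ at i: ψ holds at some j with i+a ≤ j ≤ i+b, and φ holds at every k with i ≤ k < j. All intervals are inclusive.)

Check (C U[1,2] (¬D ∧ B)) at each j in [2,9]:
  j=2: fails
  j=3: fails
  j=4: holds
  j=5: fails
  j=6: fails
  j=7: fails
  j=8: fails
  j=9: fails
Found at j=4 → formula holds.

Holds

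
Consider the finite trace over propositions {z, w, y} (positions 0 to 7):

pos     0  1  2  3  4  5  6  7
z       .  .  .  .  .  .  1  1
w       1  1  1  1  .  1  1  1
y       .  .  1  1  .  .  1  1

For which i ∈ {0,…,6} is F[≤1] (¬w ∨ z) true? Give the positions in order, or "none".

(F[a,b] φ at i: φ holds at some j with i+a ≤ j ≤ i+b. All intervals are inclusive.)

3, 4, 5, 6

Evaluate at each i in [0,6]:
  i=0: ✗ (none in [0,1])
  i=1: ✗ (none in [1,2])
  i=2: ✗ (none in [2,3])
  i=3: ✓ (witness j=4)
  i=4: ✓ (witness j=4)
  i=5: ✓ (witness j=6)
  i=6: ✓ (witness j=6)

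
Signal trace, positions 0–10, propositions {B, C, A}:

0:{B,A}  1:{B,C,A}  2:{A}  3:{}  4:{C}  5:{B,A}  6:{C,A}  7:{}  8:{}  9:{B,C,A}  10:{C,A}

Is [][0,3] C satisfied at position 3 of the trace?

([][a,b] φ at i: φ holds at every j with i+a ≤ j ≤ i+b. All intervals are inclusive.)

False

Check C at every j in [3,6]:
  j=3: false
  j=4: true
  j=5: false
  j=6: true
Fails at j=3 → formula fails.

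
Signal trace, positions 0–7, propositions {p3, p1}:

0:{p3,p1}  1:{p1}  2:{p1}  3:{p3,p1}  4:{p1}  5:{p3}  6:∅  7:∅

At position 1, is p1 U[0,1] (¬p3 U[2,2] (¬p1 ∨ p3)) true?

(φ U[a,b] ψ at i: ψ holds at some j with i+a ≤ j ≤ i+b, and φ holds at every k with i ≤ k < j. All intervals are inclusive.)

Need some j in [1,2] with (¬p3 U[2,2] (¬p1 ∨ p3)), and p1 at every k in [1,j-1].
  j=1: (¬p3 U[2,2] (¬p1 ∨ p3)) holds; no prefix to check → satisfied.

True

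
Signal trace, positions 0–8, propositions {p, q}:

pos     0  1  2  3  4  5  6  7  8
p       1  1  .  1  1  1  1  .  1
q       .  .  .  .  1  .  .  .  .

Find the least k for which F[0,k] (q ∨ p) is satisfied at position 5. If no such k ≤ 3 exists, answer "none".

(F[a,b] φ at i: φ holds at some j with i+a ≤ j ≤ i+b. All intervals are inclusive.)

Scan j = 5,6,… for (q ∨ p):
  j=5: holds
First hit at j=5, so smallest k = 5-5 = 0.

0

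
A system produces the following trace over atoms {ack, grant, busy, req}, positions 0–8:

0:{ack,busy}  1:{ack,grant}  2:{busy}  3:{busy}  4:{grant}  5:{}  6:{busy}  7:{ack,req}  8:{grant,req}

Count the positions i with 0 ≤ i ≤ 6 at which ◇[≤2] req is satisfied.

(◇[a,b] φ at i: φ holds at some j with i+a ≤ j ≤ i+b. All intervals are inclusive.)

Evaluate at each i in [0,6]:
  i=0: ✗ (none in [0,2])
  i=1: ✗ (none in [1,3])
  i=2: ✗ (none in [2,4])
  i=3: ✗ (none in [3,5])
  i=4: ✗ (none in [4,6])
  i=5: ✓ (witness j=7)
  i=6: ✓ (witness j=7)
Positions where it holds: {5, 6} → 2.

2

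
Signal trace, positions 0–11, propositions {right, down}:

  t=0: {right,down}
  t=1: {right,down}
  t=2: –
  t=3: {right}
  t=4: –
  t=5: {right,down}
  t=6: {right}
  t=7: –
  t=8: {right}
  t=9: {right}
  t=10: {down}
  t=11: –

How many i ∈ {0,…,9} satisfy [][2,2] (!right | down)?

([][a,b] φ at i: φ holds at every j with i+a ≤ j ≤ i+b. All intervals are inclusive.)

6

Evaluate at each i in [0,9]:
  i=0: ✓ (all of [2,2])
  i=1: ✗ (fails at j=3)
  i=2: ✓ (all of [4,4])
  i=3: ✓ (all of [5,5])
  i=4: ✗ (fails at j=6)
  i=5: ✓ (all of [7,7])
  i=6: ✗ (fails at j=8)
  i=7: ✗ (fails at j=9)
  i=8: ✓ (all of [10,10])
  i=9: ✓ (all of [11,11])
Positions where it holds: {0, 2, 3, 5, 8, 9} → 6.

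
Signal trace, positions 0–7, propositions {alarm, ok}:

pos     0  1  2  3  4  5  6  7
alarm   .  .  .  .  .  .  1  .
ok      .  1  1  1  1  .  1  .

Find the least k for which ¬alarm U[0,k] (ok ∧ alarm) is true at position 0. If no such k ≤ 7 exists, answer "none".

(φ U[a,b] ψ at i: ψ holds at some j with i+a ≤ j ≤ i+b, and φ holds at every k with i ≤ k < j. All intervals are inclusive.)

Need earliest j ≥ 0 with (ok ∧ alarm), and ¬alarm at every k in [0,j-1].
  j=0: rhs fails.
  j=1: rhs fails.
  j=2: rhs fails.
  j=3: rhs fails.
  j=4: rhs fails.
  j=5: rhs fails.
  j=6: rhs holds; lhs holds on [0,5]. k = 6.

6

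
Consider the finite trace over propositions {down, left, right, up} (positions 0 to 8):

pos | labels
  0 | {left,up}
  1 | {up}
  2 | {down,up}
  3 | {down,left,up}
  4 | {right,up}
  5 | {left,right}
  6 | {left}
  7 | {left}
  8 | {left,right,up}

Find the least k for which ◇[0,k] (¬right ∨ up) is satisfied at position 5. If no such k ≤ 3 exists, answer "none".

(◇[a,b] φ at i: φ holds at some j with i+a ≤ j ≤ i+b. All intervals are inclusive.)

Scan j = 5,6,… for (¬right ∨ up):
  j=5: fails
  j=6: holds
First hit at j=6, so smallest k = 6-5 = 1.

1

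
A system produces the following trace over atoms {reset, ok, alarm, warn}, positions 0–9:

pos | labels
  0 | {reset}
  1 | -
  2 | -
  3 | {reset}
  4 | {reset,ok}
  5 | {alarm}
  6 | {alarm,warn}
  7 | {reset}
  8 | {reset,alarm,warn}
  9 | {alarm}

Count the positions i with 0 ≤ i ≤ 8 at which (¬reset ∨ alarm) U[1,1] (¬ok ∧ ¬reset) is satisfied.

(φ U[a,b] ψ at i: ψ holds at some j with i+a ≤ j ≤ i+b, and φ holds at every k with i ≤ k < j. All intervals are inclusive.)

Evaluate at each i in [0,8]:
  i=0: ✗ (lhs fails at k=0 before rhs at j=1)
  i=1: ✓ (rhs at j=2; lhs holds on [1,1])
  i=2: ✗ (no rhs in [3,3])
  i=3: ✗ (no rhs in [4,4])
  i=4: ✗ (lhs fails at k=4 before rhs at j=5)
  i=5: ✓ (rhs at j=6; lhs holds on [5,5])
  i=6: ✗ (no rhs in [7,7])
  i=7: ✗ (no rhs in [8,8])
  i=8: ✓ (rhs at j=9; lhs holds on [8,8])
Positions where it holds: {1, 5, 8} → 3.

3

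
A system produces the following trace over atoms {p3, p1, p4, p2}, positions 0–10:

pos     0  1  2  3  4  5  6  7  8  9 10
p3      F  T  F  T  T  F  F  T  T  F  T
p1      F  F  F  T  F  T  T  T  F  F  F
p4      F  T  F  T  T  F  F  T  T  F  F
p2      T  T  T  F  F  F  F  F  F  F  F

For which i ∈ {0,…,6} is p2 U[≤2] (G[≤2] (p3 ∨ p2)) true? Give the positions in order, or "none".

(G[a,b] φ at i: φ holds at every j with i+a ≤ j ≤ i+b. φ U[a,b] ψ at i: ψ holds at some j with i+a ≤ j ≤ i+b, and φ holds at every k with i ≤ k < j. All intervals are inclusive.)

Evaluate at each i in [0,6]:
  i=0: ✓ (rhs at j=0)
  i=1: ✓ (rhs at j=1)
  i=2: ✓ (rhs at j=2)
  i=3: ✗ (no rhs in [3,5])
  i=4: ✗ (no rhs in [4,6])
  i=5: ✗ (no rhs in [5,7])
  i=6: ✗ (no rhs in [6,8])

0, 1, 2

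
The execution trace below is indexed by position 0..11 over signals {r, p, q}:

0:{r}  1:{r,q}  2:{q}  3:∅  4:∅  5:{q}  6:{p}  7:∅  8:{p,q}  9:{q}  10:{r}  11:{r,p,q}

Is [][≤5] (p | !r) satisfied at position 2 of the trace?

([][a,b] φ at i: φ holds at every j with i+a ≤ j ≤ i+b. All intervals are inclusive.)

True

Check (p | !r) at every j in [2,7]:
  j=2: true
  j=3: true
  j=4: true
  j=5: true
  j=6: true
  j=7: true
All positions satisfy it → formula holds.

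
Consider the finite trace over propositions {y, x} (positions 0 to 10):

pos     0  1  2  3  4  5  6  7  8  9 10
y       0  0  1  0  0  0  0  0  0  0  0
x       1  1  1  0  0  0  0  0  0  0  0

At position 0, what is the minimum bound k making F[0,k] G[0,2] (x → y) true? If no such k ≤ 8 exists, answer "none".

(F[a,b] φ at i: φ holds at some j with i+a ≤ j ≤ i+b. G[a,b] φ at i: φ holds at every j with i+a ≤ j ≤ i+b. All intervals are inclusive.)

2

Scan j = 0,1,… for G[0,2] (x → y):
  j=0: fails
  j=1: fails
  j=2: holds
First hit at j=2, so smallest k = 2-0 = 2.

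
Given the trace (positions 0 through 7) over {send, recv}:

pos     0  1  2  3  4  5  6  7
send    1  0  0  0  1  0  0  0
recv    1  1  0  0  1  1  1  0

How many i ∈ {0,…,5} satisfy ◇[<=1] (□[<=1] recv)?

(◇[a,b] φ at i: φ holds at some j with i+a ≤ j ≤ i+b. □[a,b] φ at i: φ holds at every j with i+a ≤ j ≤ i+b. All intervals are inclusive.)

Evaluate at each i in [0,5]:
  i=0: ✓ (witness j=0)
  i=1: ✗ (none in [1,2])
  i=2: ✗ (none in [2,3])
  i=3: ✓ (witness j=4)
  i=4: ✓ (witness j=4)
  i=5: ✓ (witness j=5)
Positions where it holds: {0, 3, 4, 5} → 4.

4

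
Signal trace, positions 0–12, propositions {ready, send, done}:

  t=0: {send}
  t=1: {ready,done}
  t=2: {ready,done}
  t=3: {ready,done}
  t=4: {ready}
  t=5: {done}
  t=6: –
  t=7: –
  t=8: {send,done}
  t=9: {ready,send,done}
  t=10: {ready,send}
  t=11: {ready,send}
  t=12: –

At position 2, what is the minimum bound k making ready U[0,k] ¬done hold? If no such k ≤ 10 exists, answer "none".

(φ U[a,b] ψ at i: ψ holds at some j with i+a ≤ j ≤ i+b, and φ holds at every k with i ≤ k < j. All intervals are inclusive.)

2

Need earliest j ≥ 2 with ¬done, and ready at every k in [2,j-1].
  j=2: rhs fails.
  j=3: rhs fails.
  j=4: rhs holds; lhs holds on [2,3]. k = 2.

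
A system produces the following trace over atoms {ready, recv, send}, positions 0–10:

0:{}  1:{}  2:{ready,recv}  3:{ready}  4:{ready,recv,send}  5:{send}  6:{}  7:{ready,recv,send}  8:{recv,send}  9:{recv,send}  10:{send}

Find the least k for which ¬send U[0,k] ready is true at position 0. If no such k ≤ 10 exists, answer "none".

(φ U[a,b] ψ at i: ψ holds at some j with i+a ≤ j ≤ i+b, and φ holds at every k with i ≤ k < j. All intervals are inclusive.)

Need earliest j ≥ 0 with ready, and ¬send at every k in [0,j-1].
  j=0: rhs fails.
  j=1: rhs fails.
  j=2: rhs holds; lhs holds on [0,1]. k = 2.

2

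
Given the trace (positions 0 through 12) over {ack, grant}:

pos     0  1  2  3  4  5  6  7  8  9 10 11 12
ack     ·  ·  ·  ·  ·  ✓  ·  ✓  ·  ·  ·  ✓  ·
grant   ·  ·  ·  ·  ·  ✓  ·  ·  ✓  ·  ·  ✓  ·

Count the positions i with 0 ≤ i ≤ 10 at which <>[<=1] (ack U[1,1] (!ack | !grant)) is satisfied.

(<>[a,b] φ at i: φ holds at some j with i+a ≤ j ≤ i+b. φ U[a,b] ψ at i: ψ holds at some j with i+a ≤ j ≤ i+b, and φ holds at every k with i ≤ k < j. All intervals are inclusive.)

5

Evaluate at each i in [0,10]:
  i=0: ✗ (none in [0,1])
  i=1: ✗ (none in [1,2])
  i=2: ✗ (none in [2,3])
  i=3: ✗ (none in [3,4])
  i=4: ✓ (witness j=5)
  i=5: ✓ (witness j=5)
  i=6: ✓ (witness j=7)
  i=7: ✓ (witness j=7)
  i=8: ✗ (none in [8,9])
  i=9: ✗ (none in [9,10])
  i=10: ✓ (witness j=11)
Positions where it holds: {4, 5, 6, 7, 10} → 5.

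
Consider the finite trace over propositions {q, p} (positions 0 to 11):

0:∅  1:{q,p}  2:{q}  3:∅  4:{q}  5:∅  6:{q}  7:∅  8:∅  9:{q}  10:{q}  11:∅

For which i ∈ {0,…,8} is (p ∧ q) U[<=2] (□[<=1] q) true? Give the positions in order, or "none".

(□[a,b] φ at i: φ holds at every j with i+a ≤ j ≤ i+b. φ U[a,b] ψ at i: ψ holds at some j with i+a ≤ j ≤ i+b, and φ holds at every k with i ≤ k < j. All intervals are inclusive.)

1

Evaluate at each i in [0,8]:
  i=0: ✗ (lhs fails at k=0 before rhs at j=1)
  i=1: ✓ (rhs at j=1)
  i=2: ✗ (no rhs in [2,4])
  i=3: ✗ (no rhs in [3,5])
  i=4: ✗ (no rhs in [4,6])
  i=5: ✗ (no rhs in [5,7])
  i=6: ✗ (no rhs in [6,8])
  i=7: ✗ (lhs fails at k=7 before rhs at j=9)
  i=8: ✗ (lhs fails at k=8 before rhs at j=9)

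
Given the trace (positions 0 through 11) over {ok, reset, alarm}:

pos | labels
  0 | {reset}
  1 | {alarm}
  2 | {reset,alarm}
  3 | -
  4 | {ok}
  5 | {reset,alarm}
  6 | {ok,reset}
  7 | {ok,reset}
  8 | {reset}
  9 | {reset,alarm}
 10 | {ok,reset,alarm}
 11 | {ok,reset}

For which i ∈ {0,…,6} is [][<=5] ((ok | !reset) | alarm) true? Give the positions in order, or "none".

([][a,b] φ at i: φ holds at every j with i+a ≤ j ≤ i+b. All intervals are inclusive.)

1, 2

Evaluate at each i in [0,6]:
  i=0: ✗ (fails at j=0)
  i=1: ✓ (all of [1,6])
  i=2: ✓ (all of [2,7])
  i=3: ✗ (fails at j=8)
  i=4: ✗ (fails at j=8)
  i=5: ✗ (fails at j=8)
  i=6: ✗ (fails at j=8)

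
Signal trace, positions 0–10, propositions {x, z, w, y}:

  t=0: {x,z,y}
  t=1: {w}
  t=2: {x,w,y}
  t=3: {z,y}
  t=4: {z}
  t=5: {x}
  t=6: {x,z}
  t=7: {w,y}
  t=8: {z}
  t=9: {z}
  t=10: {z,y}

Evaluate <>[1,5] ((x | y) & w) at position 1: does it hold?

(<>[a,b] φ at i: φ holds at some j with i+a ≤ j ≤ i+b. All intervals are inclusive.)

Check ((x | y) & w) at each j in [2,6]:
  j=2: true
  j=3: false
  j=4: false
  j=5: false
  j=6: false
Found at j=2 → formula holds.

True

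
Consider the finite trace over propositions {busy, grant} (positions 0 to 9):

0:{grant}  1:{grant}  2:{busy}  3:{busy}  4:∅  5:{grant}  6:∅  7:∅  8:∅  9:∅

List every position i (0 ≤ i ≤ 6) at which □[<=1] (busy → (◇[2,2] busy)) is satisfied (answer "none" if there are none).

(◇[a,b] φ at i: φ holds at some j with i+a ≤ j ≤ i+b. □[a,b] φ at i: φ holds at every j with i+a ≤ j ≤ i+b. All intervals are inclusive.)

0, 4, 5, 6

Evaluate at each i in [0,6]:
  i=0: ✓ (all of [0,1])
  i=1: ✗ (fails at j=2)
  i=2: ✗ (fails at j=2)
  i=3: ✗ (fails at j=3)
  i=4: ✓ (all of [4,5])
  i=5: ✓ (all of [5,6])
  i=6: ✓ (all of [6,7])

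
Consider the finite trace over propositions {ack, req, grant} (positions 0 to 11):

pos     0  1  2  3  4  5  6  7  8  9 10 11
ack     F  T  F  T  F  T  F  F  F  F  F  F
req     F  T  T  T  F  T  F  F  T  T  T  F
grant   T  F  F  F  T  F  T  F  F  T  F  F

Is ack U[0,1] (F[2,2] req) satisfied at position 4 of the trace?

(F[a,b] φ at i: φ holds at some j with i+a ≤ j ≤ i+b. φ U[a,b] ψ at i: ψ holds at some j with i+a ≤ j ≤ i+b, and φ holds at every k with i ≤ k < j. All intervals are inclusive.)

Does not hold

Need some j in [4,5] with F[2,2] req, and ack at every k in [4,j-1].
  j=4: F[2,2] req — fails (none in [6,6]).
  j=5: F[2,2] req — fails (none in [7,7]).
No j in the window works → until fails.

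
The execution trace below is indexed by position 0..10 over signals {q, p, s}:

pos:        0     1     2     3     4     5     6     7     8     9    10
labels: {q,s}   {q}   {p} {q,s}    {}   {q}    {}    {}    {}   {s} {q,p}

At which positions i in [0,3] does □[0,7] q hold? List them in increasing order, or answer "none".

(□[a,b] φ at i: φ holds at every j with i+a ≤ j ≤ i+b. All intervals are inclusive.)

none

Evaluate at each i in [0,3]:
  i=0: ✗ (fails at j=2)
  i=1: ✗ (fails at j=2)
  i=2: ✗ (fails at j=2)
  i=3: ✗ (fails at j=4)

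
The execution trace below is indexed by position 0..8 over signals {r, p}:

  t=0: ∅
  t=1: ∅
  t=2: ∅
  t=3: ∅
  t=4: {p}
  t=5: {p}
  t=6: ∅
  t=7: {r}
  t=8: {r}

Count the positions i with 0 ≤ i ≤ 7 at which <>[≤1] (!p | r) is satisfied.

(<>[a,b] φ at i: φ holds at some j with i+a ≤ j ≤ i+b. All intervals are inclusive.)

7

Evaluate at each i in [0,7]:
  i=0: ✓ (witness j=0)
  i=1: ✓ (witness j=1)
  i=2: ✓ (witness j=2)
  i=3: ✓ (witness j=3)
  i=4: ✗ (none in [4,5])
  i=5: ✓ (witness j=6)
  i=6: ✓ (witness j=6)
  i=7: ✓ (witness j=7)
Positions where it holds: {0, 1, 2, 3, 5, 6, 7} → 7.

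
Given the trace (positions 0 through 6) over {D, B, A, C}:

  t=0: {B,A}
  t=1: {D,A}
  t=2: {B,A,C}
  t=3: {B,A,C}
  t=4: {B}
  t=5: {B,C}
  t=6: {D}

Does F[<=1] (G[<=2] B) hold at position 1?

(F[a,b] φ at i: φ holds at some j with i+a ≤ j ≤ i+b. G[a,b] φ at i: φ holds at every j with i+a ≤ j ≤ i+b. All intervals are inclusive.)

Check G[<=2] B at each j in [1,2]:
  j=1: fails at 1
  j=2: holds on [2,4]
Found at j=2 → formula holds.

Yes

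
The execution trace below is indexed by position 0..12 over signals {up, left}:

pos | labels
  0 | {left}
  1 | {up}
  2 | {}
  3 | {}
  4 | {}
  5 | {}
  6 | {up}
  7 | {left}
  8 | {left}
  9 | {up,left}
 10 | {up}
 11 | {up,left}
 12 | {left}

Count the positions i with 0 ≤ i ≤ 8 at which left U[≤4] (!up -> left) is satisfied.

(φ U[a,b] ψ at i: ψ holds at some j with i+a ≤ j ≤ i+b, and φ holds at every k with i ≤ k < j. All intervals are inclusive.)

5

Evaluate at each i in [0,8]:
  i=0: ✓ (rhs at j=0)
  i=1: ✓ (rhs at j=1)
  i=2: ✗ (lhs fails at k=2 before rhs at j=6)
  i=3: ✗ (lhs fails at k=3 before rhs at j=6)
  i=4: ✗ (lhs fails at k=4 before rhs at j=6)
  i=5: ✗ (lhs fails at k=5 before rhs at j=6)
  i=6: ✓ (rhs at j=6)
  i=7: ✓ (rhs at j=7)
  i=8: ✓ (rhs at j=8)
Positions where it holds: {0, 1, 6, 7, 8} → 5.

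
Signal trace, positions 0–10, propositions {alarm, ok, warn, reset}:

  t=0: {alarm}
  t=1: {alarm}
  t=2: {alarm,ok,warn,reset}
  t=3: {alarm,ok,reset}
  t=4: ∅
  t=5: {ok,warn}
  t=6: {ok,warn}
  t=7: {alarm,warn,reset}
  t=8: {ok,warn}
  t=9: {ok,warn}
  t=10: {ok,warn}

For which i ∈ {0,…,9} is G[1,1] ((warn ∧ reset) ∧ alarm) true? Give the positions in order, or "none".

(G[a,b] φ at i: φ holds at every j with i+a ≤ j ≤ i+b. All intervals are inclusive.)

1, 6

Evaluate at each i in [0,9]:
  i=0: ✗ (fails at j=1)
  i=1: ✓ (all of [2,2])
  i=2: ✗ (fails at j=3)
  i=3: ✗ (fails at j=4)
  i=4: ✗ (fails at j=5)
  i=5: ✗ (fails at j=6)
  i=6: ✓ (all of [7,7])
  i=7: ✗ (fails at j=8)
  i=8: ✗ (fails at j=9)
  i=9: ✗ (fails at j=10)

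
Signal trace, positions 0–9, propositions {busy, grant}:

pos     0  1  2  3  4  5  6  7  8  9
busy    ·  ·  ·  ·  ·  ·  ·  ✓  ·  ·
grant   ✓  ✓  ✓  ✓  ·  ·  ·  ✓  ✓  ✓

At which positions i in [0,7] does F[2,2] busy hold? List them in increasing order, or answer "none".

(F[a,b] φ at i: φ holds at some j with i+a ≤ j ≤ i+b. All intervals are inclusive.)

Evaluate at each i in [0,7]:
  i=0: ✗ (none in [2,2])
  i=1: ✗ (none in [3,3])
  i=2: ✗ (none in [4,4])
  i=3: ✗ (none in [5,5])
  i=4: ✗ (none in [6,6])
  i=5: ✓ (witness j=7)
  i=6: ✗ (none in [8,8])
  i=7: ✗ (none in [9,9])

5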